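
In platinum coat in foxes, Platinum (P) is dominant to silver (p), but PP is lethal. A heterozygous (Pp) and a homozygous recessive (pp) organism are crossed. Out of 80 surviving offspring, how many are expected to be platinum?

Cross: Pp × pp
Punnett square offspring (before lethality): 2 Pp, 2 pp
No PP offspring are produced in this cross.
platinum: 2 out of 4 → fraction 1/2
Expected count = 1/2 × 80 = 40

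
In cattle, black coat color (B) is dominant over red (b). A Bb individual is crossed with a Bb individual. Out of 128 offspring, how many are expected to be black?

Punnett square for Bb × Bb:
Offspring genotypes: 1 BB, 2 Bb, 1 bb
black: 3, red: 1
black: 3 out of 4 → fraction 3/4
Expected count = 3/4 × 128 = 96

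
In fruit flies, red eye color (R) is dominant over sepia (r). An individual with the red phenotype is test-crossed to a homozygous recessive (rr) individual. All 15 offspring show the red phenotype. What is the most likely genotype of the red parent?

Test cross: ? × rr
All offspring are red.
If the unknown parent were heterozygous (Rr), about half of 15 offspring would be sepia; none are. The unknown parent is most likely homozygous dominant (RR).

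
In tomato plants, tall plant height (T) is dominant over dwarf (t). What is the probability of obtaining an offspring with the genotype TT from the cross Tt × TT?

Punnett square for Tt × TT:
Offspring genotypes: 2 TT, 2 Tt
Total offspring: 4
Count with target: 2
Probability: 2/4 = 1/2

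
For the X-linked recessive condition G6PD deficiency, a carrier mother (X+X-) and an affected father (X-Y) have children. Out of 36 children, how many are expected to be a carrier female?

Cross: X+X- × X-Y
Offspring: 1 X+X-, 1 X+Y, 1 X-X-, 1 X-Y
Probability of a carrier female: 1/4
Expected count = 1/4 × 36 = 9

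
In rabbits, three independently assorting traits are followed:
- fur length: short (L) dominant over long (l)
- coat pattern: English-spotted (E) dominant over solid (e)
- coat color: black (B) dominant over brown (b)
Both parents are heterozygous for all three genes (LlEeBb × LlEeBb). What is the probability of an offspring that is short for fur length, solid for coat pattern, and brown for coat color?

Trihybrid cross: LlEeBb × LlEeBb
Each trait segregates independently with a 3:1 phenotypic ratio, so each gene contributes 3/4 (dominant) or 1/4 (recessive).
Target: short (fur length), solid (coat pattern), brown (coat color)
Probability = product of independent per-trait probabilities
= 3/4 × 1/4 × 1/4 = 3/64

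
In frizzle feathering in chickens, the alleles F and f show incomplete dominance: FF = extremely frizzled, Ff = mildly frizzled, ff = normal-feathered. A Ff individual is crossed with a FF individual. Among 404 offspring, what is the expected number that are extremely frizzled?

Punnett square for Ff × FF:
Offspring genotypes: 2 FF, 2 Ff
Phenotype counts: 2 extremely frizzled, 2 mildly frizzled
extremely frizzled: 2 out of 4 → fraction 1/2
Expected count = 1/2 × 404 = 202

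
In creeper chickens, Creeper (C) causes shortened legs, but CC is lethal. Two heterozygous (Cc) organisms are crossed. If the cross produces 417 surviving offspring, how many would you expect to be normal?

Cross: Cc × Cc
Punnett square offspring (before lethality): 1 CC, 2 Cc, 1 cc
The CC genotype is lethal (embryos die); surviving offspring: 2 Cc, 1 cc
normal: 1 out of 3 → fraction 1/3
Expected count = 1/3 × 417 = 139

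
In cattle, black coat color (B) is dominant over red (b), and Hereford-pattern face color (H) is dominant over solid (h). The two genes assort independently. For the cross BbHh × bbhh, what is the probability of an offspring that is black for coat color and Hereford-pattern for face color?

Dihybrid cross BbHh × bbhh — consider each gene separately:
coat color: Bb × bb → 2 Bb, 2 bb → 2 B_ : 2 bb (out of 4)
face color: Hh × hh → 2 Hh, 2 hh → 2 H_ : 2 hh (out of 4)
Looking for: black (B_) and Hereford-pattern (H_)
P(black) = 2/4, P(Hereford-pattern) = 2/4
P(both) = 2/4 × 2/4 = 4/16 = 1/4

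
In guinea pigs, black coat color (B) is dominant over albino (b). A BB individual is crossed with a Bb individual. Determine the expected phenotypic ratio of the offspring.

Punnett square for BB × Bb:
Offspring genotypes: 2 BB, 2 Bb
black: 4, albino: 0
Ratio: all black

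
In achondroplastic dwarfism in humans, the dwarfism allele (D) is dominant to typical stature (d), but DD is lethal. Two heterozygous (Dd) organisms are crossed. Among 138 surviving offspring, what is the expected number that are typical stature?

Cross: Dd × Dd
Punnett square offspring (before lethality): 1 DD, 2 Dd, 1 dd
The DD genotype is lethal (embryos die); surviving offspring: 2 Dd, 1 dd
typical stature: 1 out of 3 → fraction 1/3
Expected count = 1/3 × 138 = 46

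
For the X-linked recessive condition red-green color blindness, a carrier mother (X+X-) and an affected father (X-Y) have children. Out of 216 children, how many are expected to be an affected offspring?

Cross: X+X- × X-Y
Offspring: 1 X+X-, 1 X+Y, 1 X-X-, 1 X-Y
Probability of an affected offspring: 2/4 = 1/2
Expected count = 1/2 × 216 = 108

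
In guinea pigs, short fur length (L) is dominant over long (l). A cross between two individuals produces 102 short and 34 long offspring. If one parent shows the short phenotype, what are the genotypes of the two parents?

Observed offspring: 102 short, 34 long
The observed ratio simplifies to 3:1. Long (ll) offspring appear, so each parent must contribute one l allele. The parent stated to show short carries L, so it is Ll. The other parent is then either Ll or ll: Ll × ll would give a 1:1 split, whereas Ll × Ll gives 3:1 — matching the data. So both parents are heterozygous (Ll × Ll).
Parent genotypes: Ll × Ll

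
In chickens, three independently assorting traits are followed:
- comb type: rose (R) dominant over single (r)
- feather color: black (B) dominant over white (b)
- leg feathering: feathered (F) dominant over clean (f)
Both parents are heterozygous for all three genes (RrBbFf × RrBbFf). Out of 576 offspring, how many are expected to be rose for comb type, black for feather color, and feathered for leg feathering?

Trihybrid cross: RrBbFf × RrBbFf
Each trait segregates independently with a 3:1 phenotypic ratio, so each gene contributes 3/4 (dominant) or 1/4 (recessive).
Target: rose (comb type), black (feather color), feathered (leg feathering)
Probability = product of independent per-trait probabilities
= 3/4 × 3/4 × 3/4 = 27/64
Expected count = 27/64 × 576 = 243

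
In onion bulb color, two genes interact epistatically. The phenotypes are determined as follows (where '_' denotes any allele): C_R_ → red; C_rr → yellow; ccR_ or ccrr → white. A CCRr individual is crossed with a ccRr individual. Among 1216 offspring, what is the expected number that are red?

Cross: CCRr × ccRr — consider each gene separately:
C gene: CC × cc → 4 Cc → 4 C_ (out of 4)
R gene: Rr × Rr → 1 RR, 2 Rr, 1 rr → 3 R_ : 1 rr (out of 4)
Genotype classes (out of 4 × 4 = 16): C_R_ = 4×3 = 12; C_rr = 4×1 = 4
Apply the phenotype rules: C_R_ (12) → red; C_rr (4) → yellow
Phenotype counts (out of 16): 12 red, 4 yellow
red: 12 out of 16 → fraction 3/4
Expected count = 3/4 × 1216 = 912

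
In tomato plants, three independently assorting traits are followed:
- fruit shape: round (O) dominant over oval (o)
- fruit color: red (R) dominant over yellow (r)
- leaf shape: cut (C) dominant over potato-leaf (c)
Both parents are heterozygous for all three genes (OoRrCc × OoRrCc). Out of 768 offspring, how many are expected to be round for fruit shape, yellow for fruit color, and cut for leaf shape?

Trihybrid cross: OoRrCc × OoRrCc
Each trait segregates independently with a 3:1 phenotypic ratio, so each gene contributes 3/4 (dominant) or 1/4 (recessive).
Target: round (fruit shape), yellow (fruit color), cut (leaf shape)
Probability = product of independent per-trait probabilities
= 3/4 × 1/4 × 3/4 = 9/64
Expected count = 9/64 × 768 = 108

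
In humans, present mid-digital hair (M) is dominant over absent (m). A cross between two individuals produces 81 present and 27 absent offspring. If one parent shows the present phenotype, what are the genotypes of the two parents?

Observed offspring: 81 present, 27 absent
The observed ratio simplifies to 3:1. Absent (mm) offspring appear, so each parent must contribute one m allele. The parent stated to show present carries M, so it is Mm. The other parent is then either Mm or mm: Mm × mm would give a 1:1 split, whereas Mm × Mm gives 3:1 — matching the data. So both parents are heterozygous (Mm × Mm).
Parent genotypes: Mm × Mm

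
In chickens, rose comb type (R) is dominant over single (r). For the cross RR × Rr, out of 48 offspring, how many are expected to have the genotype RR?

Punnett square for RR × Rr:
Offspring genotypes: 2 RR, 2 Rr
Total offspring: 4
Count with target: 2
Probability: 2/4 = 1/2
Expected count = 1/2 × 48 = 24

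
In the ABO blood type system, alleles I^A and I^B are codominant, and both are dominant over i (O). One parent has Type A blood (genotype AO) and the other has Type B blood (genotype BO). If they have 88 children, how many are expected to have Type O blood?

Cross: AO × BO
Possible offspring genotypes: 1 AB, 1 AO, 1 BO, 1 OO
Blood type counts: 1 Type AB, 1 Type A, 1 Type B, 1 Type O
Probability of Type O: 1/4
Expected count = 1/4 × 88 = 22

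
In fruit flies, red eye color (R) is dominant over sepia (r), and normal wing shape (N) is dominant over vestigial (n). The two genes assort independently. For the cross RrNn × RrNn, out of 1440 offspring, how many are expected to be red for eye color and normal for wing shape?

Dihybrid cross RrNn × RrNn — consider each gene separately:
eye color: Rr × Rr → 1 RR, 2 Rr, 1 rr → 3 R_ : 1 rr (out of 4)
wing shape: Nn × Nn → 1 NN, 2 Nn, 1 nn → 3 N_ : 1 nn (out of 4)
Looking for: red (R_) and normal (N_)
P(red) = 3/4, P(normal) = 3/4
P(both) = 3/4 × 3/4 = 9/16
Expected count = 9/16 × 1440 = 810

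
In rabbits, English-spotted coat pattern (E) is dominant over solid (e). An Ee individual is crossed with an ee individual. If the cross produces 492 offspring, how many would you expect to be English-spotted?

Punnett square for Ee × ee:
Offspring genotypes: 2 Ee, 2 ee
English-spotted: 2, solid: 2
English-spotted: 2 out of 4 → fraction 1/2
Expected count = 1/2 × 492 = 246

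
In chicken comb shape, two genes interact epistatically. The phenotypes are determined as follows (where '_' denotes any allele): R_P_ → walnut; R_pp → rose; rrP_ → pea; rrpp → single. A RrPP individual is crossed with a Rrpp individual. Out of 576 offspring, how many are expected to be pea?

Cross: RrPP × Rrpp — consider each gene separately:
R gene: Rr × Rr → 1 RR, 2 Rr, 1 rr → 3 R_ : 1 rr (out of 4)
P gene: PP × pp → 4 Pp → 4 P_ (out of 4)
Genotype classes (out of 4 × 4 = 16): R_P_ = 3×4 = 12; rrP_ = 1×4 = 4
Apply the phenotype rules: R_P_ (12) → walnut; rrP_ (4) → pea
Phenotype counts (out of 16): 12 walnut, 4 pea
pea: 4 out of 16 → fraction 1/4
Expected count = 1/4 × 576 = 144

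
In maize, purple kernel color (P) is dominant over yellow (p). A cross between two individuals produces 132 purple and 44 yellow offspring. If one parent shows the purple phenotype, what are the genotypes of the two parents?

Observed offspring: 132 purple, 44 yellow
The observed ratio simplifies to 3:1. Yellow (pp) offspring appear, so each parent must contribute one p allele. The parent stated to show purple carries P, so it is Pp. The other parent is then either Pp or pp: Pp × pp would give a 1:1 split, whereas Pp × Pp gives 3:1 — matching the data. So both parents are heterozygous (Pp × Pp).
Parent genotypes: Pp × Pp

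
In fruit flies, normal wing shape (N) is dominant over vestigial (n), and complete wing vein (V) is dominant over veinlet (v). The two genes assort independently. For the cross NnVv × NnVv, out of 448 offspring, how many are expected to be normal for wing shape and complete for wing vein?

Dihybrid cross NnVv × NnVv — consider each gene separately:
wing shape: Nn × Nn → 1 NN, 2 Nn, 1 nn → 3 N_ : 1 nn (out of 4)
wing vein: Vv × Vv → 1 VV, 2 Vv, 1 vv → 3 V_ : 1 vv (out of 4)
Looking for: normal (N_) and complete (V_)
P(normal) = 3/4, P(complete) = 3/4
P(both) = 3/4 × 3/4 = 9/16
Expected count = 9/16 × 448 = 252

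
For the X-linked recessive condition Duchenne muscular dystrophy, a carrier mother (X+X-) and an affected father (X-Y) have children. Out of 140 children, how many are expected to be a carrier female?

Cross: X+X- × X-Y
Offspring: 1 X+X-, 1 X+Y, 1 X-X-, 1 X-Y
Probability of a carrier female: 1/4
Expected count = 1/4 × 140 = 35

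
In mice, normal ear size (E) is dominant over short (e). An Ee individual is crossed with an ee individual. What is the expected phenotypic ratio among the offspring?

Punnett square for Ee × ee:
Offspring genotypes: 2 Ee, 2 ee
normal: 2, short: 2
Ratio: 1:1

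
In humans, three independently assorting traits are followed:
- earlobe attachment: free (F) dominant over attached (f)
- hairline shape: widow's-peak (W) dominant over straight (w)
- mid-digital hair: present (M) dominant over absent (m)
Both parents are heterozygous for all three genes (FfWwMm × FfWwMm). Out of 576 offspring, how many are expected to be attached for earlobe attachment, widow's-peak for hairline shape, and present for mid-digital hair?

Trihybrid cross: FfWwMm × FfWwMm
Each trait segregates independently with a 3:1 phenotypic ratio, so each gene contributes 3/4 (dominant) or 1/4 (recessive).
Target: attached (earlobe attachment), widow's-peak (hairline shape), present (mid-digital hair)
Probability = product of independent per-trait probabilities
= 1/4 × 3/4 × 3/4 = 9/64
Expected count = 9/64 × 576 = 81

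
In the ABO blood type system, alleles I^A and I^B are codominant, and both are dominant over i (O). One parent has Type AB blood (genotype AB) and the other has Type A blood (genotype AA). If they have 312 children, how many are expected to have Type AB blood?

Cross: AB × AA
Possible offspring genotypes: 2 AA, 2 AB
Blood type counts: 2 Type A, 2 Type AB
Probability of Type AB: 2/4 = 1/2
Expected count = 1/2 × 312 = 156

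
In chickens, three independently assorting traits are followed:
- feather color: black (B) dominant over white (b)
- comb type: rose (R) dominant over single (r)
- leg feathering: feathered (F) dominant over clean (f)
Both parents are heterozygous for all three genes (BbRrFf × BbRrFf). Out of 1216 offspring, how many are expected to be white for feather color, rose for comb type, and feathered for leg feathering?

Trihybrid cross: BbRrFf × BbRrFf
Each trait segregates independently with a 3:1 phenotypic ratio, so each gene contributes 3/4 (dominant) or 1/4 (recessive).
Target: white (feather color), rose (comb type), feathered (leg feathering)
Probability = product of independent per-trait probabilities
= 1/4 × 3/4 × 3/4 = 9/64
Expected count = 9/64 × 1216 = 171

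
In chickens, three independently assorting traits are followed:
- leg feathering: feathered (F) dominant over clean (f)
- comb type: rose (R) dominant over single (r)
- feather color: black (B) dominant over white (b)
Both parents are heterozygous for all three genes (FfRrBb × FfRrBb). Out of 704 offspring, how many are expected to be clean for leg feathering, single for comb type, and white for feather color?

Trihybrid cross: FfRrBb × FfRrBb
Each trait segregates independently with a 3:1 phenotypic ratio, so each gene contributes 3/4 (dominant) or 1/4 (recessive).
Target: clean (leg feathering), single (comb type), white (feather color)
Probability = product of independent per-trait probabilities
= 1/4 × 1/4 × 1/4 = 1/64
Expected count = 1/64 × 704 = 11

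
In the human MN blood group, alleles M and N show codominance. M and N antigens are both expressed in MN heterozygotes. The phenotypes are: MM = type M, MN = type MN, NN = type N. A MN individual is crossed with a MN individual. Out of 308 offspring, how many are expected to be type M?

Punnett square for MN × MN:
Offspring genotypes: 1 MM, 2 MN, 1 NN
Phenotype counts: 1 type M, 2 type MN, 1 type N
type M: 1 out of 4 → fraction 1/4
Expected count = 1/4 × 308 = 77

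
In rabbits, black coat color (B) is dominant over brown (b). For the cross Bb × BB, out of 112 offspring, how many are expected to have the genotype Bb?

Punnett square for Bb × BB:
Offspring genotypes: 2 BB, 2 Bb
Total offspring: 4
Count with target: 2
Probability: 2/4 = 1/2
Expected count = 1/2 × 112 = 56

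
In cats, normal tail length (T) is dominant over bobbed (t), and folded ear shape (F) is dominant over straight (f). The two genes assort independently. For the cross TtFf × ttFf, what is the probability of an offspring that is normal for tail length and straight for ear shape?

Dihybrid cross TtFf × ttFf — consider each gene separately:
tail length: Tt × tt → 2 Tt, 2 tt → 2 T_ : 2 tt (out of 4)
ear shape: Ff × Ff → 1 FF, 2 Ff, 1 ff → 3 F_ : 1 ff (out of 4)
Looking for: normal (T_) and straight (ff)
P(normal) = 2/4, P(straight) = 1/4
P(both) = 2/4 × 1/4 = 2/16 = 1/8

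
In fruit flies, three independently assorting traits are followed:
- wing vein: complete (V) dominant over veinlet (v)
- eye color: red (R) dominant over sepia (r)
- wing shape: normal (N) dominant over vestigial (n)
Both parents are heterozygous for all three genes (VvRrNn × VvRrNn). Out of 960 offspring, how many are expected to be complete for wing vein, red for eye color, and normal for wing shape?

Trihybrid cross: VvRrNn × VvRrNn
Each trait segregates independently with a 3:1 phenotypic ratio, so each gene contributes 3/4 (dominant) or 1/4 (recessive).
Target: complete (wing vein), red (eye color), normal (wing shape)
Probability = product of independent per-trait probabilities
= 3/4 × 3/4 × 3/4 = 27/64
Expected count = 27/64 × 960 = 405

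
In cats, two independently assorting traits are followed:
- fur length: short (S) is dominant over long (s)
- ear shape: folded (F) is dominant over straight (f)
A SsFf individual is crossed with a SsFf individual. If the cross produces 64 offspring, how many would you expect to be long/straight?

Dihybrid cross SsFf × SsFf — consider each gene separately:
fur length: Ss × Ss → 1 SS, 2 Ss, 1 ss → 3 S_ : 1 ss (out of 4)
ear shape: Ff × Ff → 1 FF, 2 Ff, 1 ff → 3 F_ : 1 ff (out of 4)
Combine (counts out of 4 × 4 = 16): short/folded (S_F_) = 3×3 = 9; short/straight (S_ff) = 3×1 = 3; long/folded (ssF_) = 1×3 = 3; long/straight (ssff) = 1×1 = 1
Phenotype counts (out of 16): 9 short/folded, 3 short/straight, 3 long/folded, 1 long/straight
long/straight: 1 out of 16 → fraction 1/16
Expected count = 1/16 × 64 = 4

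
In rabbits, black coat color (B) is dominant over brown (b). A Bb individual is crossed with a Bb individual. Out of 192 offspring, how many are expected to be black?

Punnett square for Bb × Bb:
Offspring genotypes: 1 BB, 2 Bb, 1 bb
black: 3, brown: 1
black: 3 out of 4 → fraction 3/4
Expected count = 3/4 × 192 = 144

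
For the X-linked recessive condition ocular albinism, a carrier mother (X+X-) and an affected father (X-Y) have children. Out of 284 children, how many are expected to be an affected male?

Cross: X+X- × X-Y
Offspring: 1 X+X-, 1 X+Y, 1 X-X-, 1 X-Y
Probability of an affected male: 1/4
Expected count = 1/4 × 284 = 71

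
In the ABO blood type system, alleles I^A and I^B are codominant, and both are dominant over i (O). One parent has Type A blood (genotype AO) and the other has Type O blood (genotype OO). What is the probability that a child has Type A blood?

Cross: AO × OO
Possible offspring genotypes: 2 AO, 2 OO
Blood type counts: 2 Type A, 2 Type O
Probability of Type A: 2/4 = 1/2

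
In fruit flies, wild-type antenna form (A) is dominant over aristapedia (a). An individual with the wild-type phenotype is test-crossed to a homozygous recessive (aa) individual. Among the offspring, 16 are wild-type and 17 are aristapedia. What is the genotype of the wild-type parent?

Test cross: ? × aa
Offspring: 16 wild-type, 17 aristapedia — approximately 1:1.
A 1:1 ratio in a test cross indicates the unknown parent is heterozygous (Aa).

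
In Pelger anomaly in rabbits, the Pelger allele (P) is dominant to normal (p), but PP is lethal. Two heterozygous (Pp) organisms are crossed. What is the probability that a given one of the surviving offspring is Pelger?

Cross: Pp × Pp
Punnett square offspring (before lethality): 1 PP, 2 Pp, 1 pp
The PP genotype is lethal (embryos die); surviving offspring: 2 Pp, 1 pp
Pelger: 2 out of 3
Probability: 2/3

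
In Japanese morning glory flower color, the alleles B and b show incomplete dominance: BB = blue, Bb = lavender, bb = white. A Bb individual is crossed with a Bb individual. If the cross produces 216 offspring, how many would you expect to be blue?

Punnett square for Bb × Bb:
Offspring genotypes: 1 BB, 2 Bb, 1 bb
Phenotype counts: 1 blue, 2 lavender, 1 white
blue: 1 out of 4 → fraction 1/4
Expected count = 1/4 × 216 = 54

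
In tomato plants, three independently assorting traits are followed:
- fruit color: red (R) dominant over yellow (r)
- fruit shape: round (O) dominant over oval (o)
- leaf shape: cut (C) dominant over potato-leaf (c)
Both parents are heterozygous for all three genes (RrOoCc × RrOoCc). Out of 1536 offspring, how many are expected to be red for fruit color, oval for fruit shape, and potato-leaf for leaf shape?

Trihybrid cross: RrOoCc × RrOoCc
Each trait segregates independently with a 3:1 phenotypic ratio, so each gene contributes 3/4 (dominant) or 1/4 (recessive).
Target: red (fruit color), oval (fruit shape), potato-leaf (leaf shape)
Probability = product of independent per-trait probabilities
= 3/4 × 1/4 × 1/4 = 3/64
Expected count = 3/64 × 1536 = 72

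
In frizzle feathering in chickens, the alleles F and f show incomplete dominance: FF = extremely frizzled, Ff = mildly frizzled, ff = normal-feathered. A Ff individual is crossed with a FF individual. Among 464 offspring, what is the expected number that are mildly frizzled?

Punnett square for Ff × FF:
Offspring genotypes: 2 FF, 2 Ff
Phenotype counts: 2 extremely frizzled, 2 mildly frizzled
mildly frizzled: 2 out of 4 → fraction 1/2
Expected count = 1/2 × 464 = 232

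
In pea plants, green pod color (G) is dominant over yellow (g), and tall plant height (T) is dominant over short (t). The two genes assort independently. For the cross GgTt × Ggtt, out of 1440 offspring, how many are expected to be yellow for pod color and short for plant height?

Dihybrid cross GgTt × Ggtt — consider each gene separately:
pod color: Gg × Gg → 1 GG, 2 Gg, 1 gg → 3 G_ : 1 gg (out of 4)
plant height: Tt × tt → 2 Tt, 2 tt → 2 T_ : 2 tt (out of 4)
Looking for: yellow (gg) and short (tt)
P(yellow) = 1/4, P(short) = 2/4
P(both) = 1/4 × 2/4 = 2/16 = 1/8
Expected count = 1/8 × 1440 = 180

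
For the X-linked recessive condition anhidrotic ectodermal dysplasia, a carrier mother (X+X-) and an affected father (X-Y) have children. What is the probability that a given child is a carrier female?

Cross: X+X- × X-Y
Offspring: 1 X+X-, 1 X+Y, 1 X-X-, 1 X-Y
Probability of a carrier female: 1/4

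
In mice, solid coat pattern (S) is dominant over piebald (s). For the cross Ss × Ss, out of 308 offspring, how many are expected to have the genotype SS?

Punnett square for Ss × Ss:
Offspring genotypes: 1 SS, 2 Ss, 1 ss
Total offspring: 4
Count with target: 1
Probability: 1/4
Expected count = 1/4 × 308 = 77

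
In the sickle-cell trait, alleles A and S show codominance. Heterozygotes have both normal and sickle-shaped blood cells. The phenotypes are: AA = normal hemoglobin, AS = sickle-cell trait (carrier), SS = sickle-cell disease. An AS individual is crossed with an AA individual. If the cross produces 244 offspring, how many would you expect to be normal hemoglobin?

Punnett square for AS × AA:
Offspring genotypes: 2 AA, 2 AS
Phenotype counts: 2 normal hemoglobin, 2 sickle-cell trait (carrier)
normal hemoglobin: 2 out of 4 → fraction 1/2
Expected count = 1/2 × 244 = 122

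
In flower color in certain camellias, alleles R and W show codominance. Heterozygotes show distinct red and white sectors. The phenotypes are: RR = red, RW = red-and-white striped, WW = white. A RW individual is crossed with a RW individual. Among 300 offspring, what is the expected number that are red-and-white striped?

Punnett square for RW × RW:
Offspring genotypes: 1 RR, 2 RW, 1 WW
Phenotype counts: 1 red, 2 red-and-white striped, 1 white
red-and-white striped: 2 out of 4 → fraction 1/2
Expected count = 1/2 × 300 = 150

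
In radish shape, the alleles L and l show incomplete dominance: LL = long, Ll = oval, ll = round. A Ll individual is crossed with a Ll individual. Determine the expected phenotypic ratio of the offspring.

Punnett square for Ll × Ll:
Offspring genotypes: 1 LL, 2 Ll, 1 ll
Phenotype counts: 1 long, 2 oval, 1 round
Ratio: 1 long : 2 oval : 1 round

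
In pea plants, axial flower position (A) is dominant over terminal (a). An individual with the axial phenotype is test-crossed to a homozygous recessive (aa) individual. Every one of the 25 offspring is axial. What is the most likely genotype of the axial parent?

Test cross: ? × aa
All offspring are axial.
If the unknown parent were heterozygous (Aa), about half of 25 offspring would be terminal; none are. The unknown parent is most likely homozygous dominant (AA).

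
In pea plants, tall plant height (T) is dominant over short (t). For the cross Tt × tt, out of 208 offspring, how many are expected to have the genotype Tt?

Punnett square for Tt × tt:
Offspring genotypes: 2 Tt, 2 tt
Total offspring: 4
Count with target: 2
Probability: 2/4 = 1/2
Expected count = 1/2 × 208 = 104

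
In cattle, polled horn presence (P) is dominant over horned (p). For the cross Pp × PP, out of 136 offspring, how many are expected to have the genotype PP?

Punnett square for Pp × PP:
Offspring genotypes: 2 PP, 2 Pp
Total offspring: 4
Count with target: 2
Probability: 2/4 = 1/2
Expected count = 1/2 × 136 = 68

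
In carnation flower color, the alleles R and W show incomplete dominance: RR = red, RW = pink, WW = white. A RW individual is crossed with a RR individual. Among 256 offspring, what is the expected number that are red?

Punnett square for RW × RR:
Offspring genotypes: 2 RR, 2 RW
Phenotype counts: 2 red, 2 pink
red: 2 out of 4 → fraction 1/2
Expected count = 1/2 × 256 = 128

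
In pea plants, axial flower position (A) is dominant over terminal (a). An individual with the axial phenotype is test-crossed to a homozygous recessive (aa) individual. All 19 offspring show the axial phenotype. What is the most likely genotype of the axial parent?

Test cross: ? × aa
All offspring are axial.
If the unknown parent were heterozygous (Aa), about half of 19 offspring would be terminal; none are. The unknown parent is most likely homozygous dominant (AA).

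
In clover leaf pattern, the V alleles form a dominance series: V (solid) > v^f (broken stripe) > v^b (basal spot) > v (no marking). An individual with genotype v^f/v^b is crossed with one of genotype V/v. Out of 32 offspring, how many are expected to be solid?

Cross: v^f/v^b × V/v
Allele dominance: V > v^f > v^b > v
Offspring genotypes: 1 V/v^f, 1 v^f/v, 1 V/v^b, 1 v^b/v
Phenotype counts: 2 solid, 1 broken stripe, 1 basal spot
solid: 2 out of 4 → fraction 1/2
Expected count = 1/2 × 32 = 16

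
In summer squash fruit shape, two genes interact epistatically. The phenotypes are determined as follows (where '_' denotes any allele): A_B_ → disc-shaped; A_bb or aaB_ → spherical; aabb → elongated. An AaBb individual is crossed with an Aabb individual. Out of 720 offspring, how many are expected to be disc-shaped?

Cross: AaBb × Aabb — consider each gene separately:
A gene: Aa × Aa → 1 AA, 2 Aa, 1 aa → 3 A_ : 1 aa (out of 4)
B gene: Bb × bb → 2 Bb, 2 bb → 2 B_ : 2 bb (out of 4)
Genotype classes (out of 4 × 4 = 16): A_B_ = 3×2 = 6; A_bb = 3×2 = 6; aaB_ = 1×2 = 2; aabb = 1×2 = 2
Apply the phenotype rules: A_B_ (6) → disc-shaped; A_bb (6) + aaB_ (2) → spherical; aabb (2) → elongated
Phenotype counts (out of 16): 6 disc-shaped, 8 spherical, 2 elongated
disc-shaped: 6 out of 16 → fraction 3/8
Expected count = 3/8 × 720 = 270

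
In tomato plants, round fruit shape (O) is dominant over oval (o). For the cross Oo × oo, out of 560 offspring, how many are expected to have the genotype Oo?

Punnett square for Oo × oo:
Offspring genotypes: 2 Oo, 2 oo
Total offspring: 4
Count with target: 2
Probability: 2/4 = 1/2
Expected count = 1/2 × 560 = 280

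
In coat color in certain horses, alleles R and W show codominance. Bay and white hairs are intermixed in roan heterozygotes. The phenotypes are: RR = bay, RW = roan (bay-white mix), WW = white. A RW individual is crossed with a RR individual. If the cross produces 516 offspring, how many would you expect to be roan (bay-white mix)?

Punnett square for RW × RR:
Offspring genotypes: 2 RR, 2 RW
Phenotype counts: 2 bay, 2 roan (bay-white mix)
roan (bay-white mix): 2 out of 4 → fraction 1/2
Expected count = 1/2 × 516 = 258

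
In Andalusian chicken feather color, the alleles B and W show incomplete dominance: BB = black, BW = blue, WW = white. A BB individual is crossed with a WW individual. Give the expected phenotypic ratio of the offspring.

Punnett square for BB × WW:
Offspring genotypes: 4 BW
Phenotype counts: 4 blue
Ratio: all blue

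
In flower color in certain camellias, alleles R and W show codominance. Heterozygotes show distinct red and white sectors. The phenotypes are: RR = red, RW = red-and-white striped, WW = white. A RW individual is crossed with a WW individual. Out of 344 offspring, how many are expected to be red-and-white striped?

Punnett square for RW × WW:
Offspring genotypes: 2 RW, 2 WW
Phenotype counts: 2 red-and-white striped, 2 white
red-and-white striped: 2 out of 4 → fraction 1/2
Expected count = 1/2 × 344 = 172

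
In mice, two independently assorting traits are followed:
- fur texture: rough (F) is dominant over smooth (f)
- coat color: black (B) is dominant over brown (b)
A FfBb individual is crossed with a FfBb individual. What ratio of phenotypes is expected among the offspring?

Dihybrid cross FfBb × FfBb — consider each gene separately:
fur texture: Ff × Ff → 1 FF, 2 Ff, 1 ff → 3 F_ : 1 ff (out of 4)
coat color: Bb × Bb → 1 BB, 2 Bb, 1 bb → 3 B_ : 1 bb (out of 4)
Combine (counts out of 4 × 4 = 16): rough/black (F_B_) = 3×3 = 9; rough/brown (F_bb) = 3×1 = 3; smooth/black (ffB_) = 1×3 = 3; smooth/brown (ffbb) = 1×1 = 1
Phenotype counts (out of 16): 9 rough/black, 3 rough/brown, 3 smooth/black, 1 smooth/brown
Ratio: 9 rough/black : 3 rough/brown : 3 smooth/black : 1 smooth/brown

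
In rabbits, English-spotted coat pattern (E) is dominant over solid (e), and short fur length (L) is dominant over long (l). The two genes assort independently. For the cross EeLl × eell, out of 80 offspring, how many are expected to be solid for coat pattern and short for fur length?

Dihybrid cross EeLl × eell — consider each gene separately:
coat pattern: Ee × ee → 2 Ee, 2 ee → 2 E_ : 2 ee (out of 4)
fur length: Ll × ll → 2 Ll, 2 ll → 2 L_ : 2 ll (out of 4)
Looking for: solid (ee) and short (L_)
P(solid) = 2/4, P(short) = 2/4
P(both) = 2/4 × 2/4 = 4/16 = 1/4
Expected count = 1/4 × 80 = 20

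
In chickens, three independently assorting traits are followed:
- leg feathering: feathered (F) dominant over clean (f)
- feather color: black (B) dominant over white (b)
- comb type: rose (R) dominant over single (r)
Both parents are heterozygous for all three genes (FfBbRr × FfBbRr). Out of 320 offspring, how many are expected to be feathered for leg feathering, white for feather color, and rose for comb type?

Trihybrid cross: FfBbRr × FfBbRr
Each trait segregates independently with a 3:1 phenotypic ratio, so each gene contributes 3/4 (dominant) or 1/4 (recessive).
Target: feathered (leg feathering), white (feather color), rose (comb type)
Probability = product of independent per-trait probabilities
= 3/4 × 1/4 × 3/4 = 9/64
Expected count = 9/64 × 320 = 45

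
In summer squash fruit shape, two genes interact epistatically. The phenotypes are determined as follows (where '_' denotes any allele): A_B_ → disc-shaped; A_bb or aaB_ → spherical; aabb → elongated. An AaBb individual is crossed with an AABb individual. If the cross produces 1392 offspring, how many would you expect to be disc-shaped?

Cross: AaBb × AABb — consider each gene separately:
A gene: Aa × AA → 2 AA, 2 Aa → 4 A_ (out of 4)
B gene: Bb × Bb → 1 BB, 2 Bb, 1 bb → 3 B_ : 1 bb (out of 4)
Genotype classes (out of 4 × 4 = 16): A_B_ = 4×3 = 12; A_bb = 4×1 = 4
Apply the phenotype rules: A_B_ (12) → disc-shaped; A_bb (4) → spherical
Phenotype counts (out of 16): 12 disc-shaped, 4 spherical
disc-shaped: 12 out of 16 → fraction 3/4
Expected count = 3/4 × 1392 = 1044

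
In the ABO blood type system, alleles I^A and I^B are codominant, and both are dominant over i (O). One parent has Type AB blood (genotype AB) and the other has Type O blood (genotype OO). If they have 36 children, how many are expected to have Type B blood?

Cross: AB × OO
Possible offspring genotypes: 2 AO, 2 BO
Blood type counts: 2 Type A, 2 Type B
Probability of Type B: 2/4 = 1/2
Expected count = 1/2 × 36 = 18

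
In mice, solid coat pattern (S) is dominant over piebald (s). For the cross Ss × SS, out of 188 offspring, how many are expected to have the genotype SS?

Punnett square for Ss × SS:
Offspring genotypes: 2 SS, 2 Ss
Total offspring: 4
Count with target: 2
Probability: 2/4 = 1/2
Expected count = 1/2 × 188 = 94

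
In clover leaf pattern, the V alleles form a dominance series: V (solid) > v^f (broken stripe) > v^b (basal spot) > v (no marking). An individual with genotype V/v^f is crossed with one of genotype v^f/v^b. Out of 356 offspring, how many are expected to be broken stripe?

Cross: V/v^f × v^f/v^b
Allele dominance: V > v^f > v^b > v
Offspring genotypes: 1 V/v^f, 1 V/v^b, 1 v^f/v^f, 1 v^f/v^b
Phenotype counts: 2 solid, 2 broken stripe
broken stripe: 2 out of 4 → fraction 1/2
Expected count = 1/2 × 356 = 178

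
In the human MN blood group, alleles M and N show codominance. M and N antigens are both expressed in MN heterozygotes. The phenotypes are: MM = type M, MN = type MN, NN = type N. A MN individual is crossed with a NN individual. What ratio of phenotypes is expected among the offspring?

Punnett square for MN × NN:
Offspring genotypes: 2 MN, 2 NN
Phenotype counts: 2 type MN, 2 type N
Ratio: 1 type MN : 1 type N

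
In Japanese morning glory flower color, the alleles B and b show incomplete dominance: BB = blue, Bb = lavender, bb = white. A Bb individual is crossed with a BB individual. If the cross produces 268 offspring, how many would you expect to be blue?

Punnett square for Bb × BB:
Offspring genotypes: 2 BB, 2 Bb
Phenotype counts: 2 blue, 2 lavender
blue: 2 out of 4 → fraction 1/2
Expected count = 1/2 × 268 = 134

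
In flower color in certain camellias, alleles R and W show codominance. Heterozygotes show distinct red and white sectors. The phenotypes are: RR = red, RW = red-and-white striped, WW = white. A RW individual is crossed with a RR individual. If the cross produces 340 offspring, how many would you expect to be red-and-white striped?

Punnett square for RW × RR:
Offspring genotypes: 2 RR, 2 RW
Phenotype counts: 2 red, 2 red-and-white striped
red-and-white striped: 2 out of 4 → fraction 1/2
Expected count = 1/2 × 340 = 170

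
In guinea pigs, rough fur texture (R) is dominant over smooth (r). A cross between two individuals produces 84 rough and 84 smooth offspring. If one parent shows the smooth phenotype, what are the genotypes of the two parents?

Observed offspring: 84 rough, 84 smooth
The observed ratio simplifies to 1:1. One parent shows smooth, so its genotype must be rr. A 1:1 offspring split requires the other parent to be heterozygous (Rr).
Parent genotypes: rr × Rr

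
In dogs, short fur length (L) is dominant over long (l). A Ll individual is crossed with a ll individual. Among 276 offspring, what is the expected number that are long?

Punnett square for Ll × ll:
Offspring genotypes: 2 Ll, 2 ll
short: 2, long: 2
long: 2 out of 4 → fraction 1/2
Expected count = 1/2 × 276 = 138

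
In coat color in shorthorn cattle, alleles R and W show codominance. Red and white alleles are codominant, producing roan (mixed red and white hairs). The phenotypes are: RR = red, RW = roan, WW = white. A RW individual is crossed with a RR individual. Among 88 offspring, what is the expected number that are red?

Punnett square for RW × RR:
Offspring genotypes: 2 RR, 2 RW
Phenotype counts: 2 red, 2 roan
red: 2 out of 4 → fraction 1/2
Expected count = 1/2 × 88 = 44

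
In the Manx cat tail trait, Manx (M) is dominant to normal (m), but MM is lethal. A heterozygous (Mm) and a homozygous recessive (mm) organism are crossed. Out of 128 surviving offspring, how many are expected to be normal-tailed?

Cross: Mm × mm
Punnett square offspring (before lethality): 2 Mm, 2 mm
No MM offspring are produced in this cross.
normal-tailed: 2 out of 4 → fraction 1/2
Expected count = 1/2 × 128 = 64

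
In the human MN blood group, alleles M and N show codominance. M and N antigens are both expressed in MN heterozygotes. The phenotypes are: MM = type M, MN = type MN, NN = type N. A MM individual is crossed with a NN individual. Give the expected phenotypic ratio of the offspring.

Punnett square for MM × NN:
Offspring genotypes: 4 MN
Phenotype counts: 4 type MN
Ratio: all type MN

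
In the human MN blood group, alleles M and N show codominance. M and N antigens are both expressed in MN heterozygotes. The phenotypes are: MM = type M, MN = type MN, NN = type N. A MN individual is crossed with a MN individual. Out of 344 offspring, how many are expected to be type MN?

Punnett square for MN × MN:
Offspring genotypes: 1 MM, 2 MN, 1 NN
Phenotype counts: 1 type M, 2 type MN, 1 type N
type MN: 2 out of 4 → fraction 1/2
Expected count = 1/2 × 344 = 172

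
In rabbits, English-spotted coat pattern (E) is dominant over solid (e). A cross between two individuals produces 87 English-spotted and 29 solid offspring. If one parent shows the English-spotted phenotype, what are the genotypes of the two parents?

Observed offspring: 87 English-spotted, 29 solid
The observed ratio simplifies to 3:1. Solid (ee) offspring appear, so each parent must contribute one e allele. The parent stated to show English-spotted carries E, so it is Ee. The other parent is then either Ee or ee: Ee × ee would give a 1:1 split, whereas Ee × Ee gives 3:1 — matching the data. So both parents are heterozygous (Ee × Ee).
Parent genotypes: Ee × Ee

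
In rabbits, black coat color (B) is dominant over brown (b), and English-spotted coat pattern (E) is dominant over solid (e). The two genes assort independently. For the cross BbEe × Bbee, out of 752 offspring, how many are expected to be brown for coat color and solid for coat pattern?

Dihybrid cross BbEe × Bbee — consider each gene separately:
coat color: Bb × Bb → 1 BB, 2 Bb, 1 bb → 3 B_ : 1 bb (out of 4)
coat pattern: Ee × ee → 2 Ee, 2 ee → 2 E_ : 2 ee (out of 4)
Looking for: brown (bb) and solid (ee)
P(brown) = 1/4, P(solid) = 2/4
P(both) = 1/4 × 2/4 = 2/16 = 1/8
Expected count = 1/8 × 752 = 94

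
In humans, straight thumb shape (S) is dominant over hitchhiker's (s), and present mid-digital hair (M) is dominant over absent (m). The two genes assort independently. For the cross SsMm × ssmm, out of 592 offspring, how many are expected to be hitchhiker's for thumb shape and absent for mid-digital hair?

Dihybrid cross SsMm × ssmm — consider each gene separately:
thumb shape: Ss × ss → 2 Ss, 2 ss → 2 S_ : 2 ss (out of 4)
mid-digital hair: Mm × mm → 2 Mm, 2 mm → 2 M_ : 2 mm (out of 4)
Looking for: hitchhiker's (ss) and absent (mm)
P(hitchhiker's) = 2/4, P(absent) = 2/4
P(both) = 2/4 × 2/4 = 4/16 = 1/4
Expected count = 1/4 × 592 = 148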